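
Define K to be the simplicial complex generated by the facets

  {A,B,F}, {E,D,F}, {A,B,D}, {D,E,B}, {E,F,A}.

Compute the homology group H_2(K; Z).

Order the vertices as A < B < D < E < F. Listing each simplex with vertices in this order, K has dimension 2 with simplices:

  0-simplices (5): A, B, D, E, F
  1-simplices (10): AB, AD, AE, AF, BD, BE, BF, DE, DF, EF
  2-simplices (5): ABD, ABF, AEF, BDE, DEF

so the chain groups are C_0 ≅ Z^5, C_1 ≅ Z^10, C_2 ≅ Z^5.

Boundary ∂_1: C_1 → C_0 sends each edge [p,q] (with p < q) to q − p.
The 5×10 boundary matrix has rank 4 and Smith normal form diag(1,1,1,1).

The boundary map ∂_2: C_2 → C_1 sends each 2-simplex [p,q,r] to [q,r] − [p,r] + [p,q]. For instance
  ∂AEF = EF − AF + AE,
  ∂ABD = BD − AD + AB.
As a 10×5 matrix over Z this has rank 5, with invariant factors (1,1,1,1,1).

Computing H_k = (kernel of ∂_k) / (image of ∂_{k+1}):

  H_2: rank ker ∂_2 − rank ∂_3 = (5 − 5) − 0 = 0, and there is no ∂_3, so H_2 = 0.

(K is a triangulation of the Möbius band.)

H_2 ≅ 0.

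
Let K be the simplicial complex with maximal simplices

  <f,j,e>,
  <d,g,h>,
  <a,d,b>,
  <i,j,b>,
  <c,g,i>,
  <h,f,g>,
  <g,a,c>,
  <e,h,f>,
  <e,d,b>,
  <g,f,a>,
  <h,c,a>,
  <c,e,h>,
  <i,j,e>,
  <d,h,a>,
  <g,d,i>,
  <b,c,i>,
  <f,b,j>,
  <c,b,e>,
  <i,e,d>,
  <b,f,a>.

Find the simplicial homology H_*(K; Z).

H_0 ≅ Z,  H_1 ≅ Z ⊕ Z/2Z,  H_2 = 0.

Take the total order a < b < c < d < e < f < g < h < i < j on the vertex set. Then K (dimension 2) consists of the simplices:

  0-simplices (10): a, b, c, d, e, f, g, h, i, j
  1-simplices (30): ab, ac, ad, af, ag, ah, bc, bd, be, bf, bi, bj, ce, cg, ch, ci, de, dg, dh, di, ef, eh, ei, ej, fg, fh, fj, gh, gi, ij
  2-simplices (20): abd, abf, acg, ach, adh, afg, bce, bci, bde, bfj, bij, ceh, cgi, dei, dgh, dgi, efh, efj, eij, fgh

Hence C_0 ≅ Z^10, C_1 ≅ Z^30, C_2 ≅ Z^20.

∂_1: C_1 → C_0 maps an edge to its endpoints' difference, ∂[p,q] = q − p.
This gives a 10×30 integer matrix of rank 9; reducing to Smith normal form yields diagonal entries (1,1,1,1,1,1,1,1,1).

The boundary map ∂_2: C_2 → C_1 acts by ∂[p,q,r] = [q,r] − [p,r] + [p,q]. For instance
  ∂dei = ei − di + de,
  ∂abf = bf − af + ab.
The resulting 30×20 matrix has rank 20, and its Smith normal form has invariant factors (1,1,1,1,1,1,1,1,1,1,1,1,1,1,1,1,1,1,1,2).

Computing H_k = (kernel of ∂_k) / (image of ∂_{k+1}):

  H_0: rank C_0 − rank ∂_1 = 10 − 9 = 1, and the invariant factors of ∂_1 are all 1, so H_0 = Z.
  H_1: rank ker ∂_1 − rank ∂_2 = (30 − 9) − 20 = 1, and ∂_2 has invariant factor 2 > 1, so H_1 = Z ⊕ Z/2Z.
  H_2: rank ker ∂_2 − rank ∂_3 = (20 − 20) − 0 = 0, and there is no ∂_3, so H_2 = 0.

(K is a triangulation of the Klein bottle.)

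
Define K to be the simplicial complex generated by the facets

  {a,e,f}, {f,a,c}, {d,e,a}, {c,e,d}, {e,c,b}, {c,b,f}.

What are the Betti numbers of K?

Fix the vertex order a < b < c < d < e < f and write every simplex with vertices in increasing order. Then dim K = 2 and the simplices of K are:

  0-simplices (6): a, b, c, d, e, f
  1-simplices (12): ac, ad, ae, af, bc, be, bf, cd, ce, cf, de, ef
  2-simplices (6): acf, ade, aef, bce, bcf, cde

Hence C_0 ≅ Z^6, C_1 ≅ Z^12, C_2 ≅ Z^6.

∂_1: C_1 → C_0 maps an edge to its endpoints' difference, ∂[p,q] = q − p. For instance
  ∂bf = f − b.
The resulting 6×12 matrix has rank 5, and its Smith normal form has invariant factors (1,1,1,1,1).

Boundary ∂_2: C_2 → C_1 maps a triangle to the signed sum of its edges. For instance
  ∂bce = ce − be + bc,
  ∂bcf = cf − bf + bc.
As a 12×6 matrix over Z this has rank 6, with invariant factors (1,1,1,1,1,1).

Now H_k = ker ∂_k / im ∂_{k+1}, so:

  H_0: rank C_0 − rank ∂_1 = 6 − 5 = 1, and the invariant factors of ∂_1 are all 1, so H_0 ≅ Z.
  H_1: rank ker ∂_1 − rank ∂_2 = (12 − 5) − 6 = 1, and the invariant factors of ∂_2 are all 1, so H_1 ≅ Z.
  H_2: rank ker ∂_2 − rank ∂_3 = (6 − 6) − 0 = 0, and there is no ∂_3, so H_2 ≅ 0.

Hence the Betti numbers are b_0 = 1, b_1 = 1, b_2 = 0.

b_0 = 1, b_1 = 1, b_2 = 0.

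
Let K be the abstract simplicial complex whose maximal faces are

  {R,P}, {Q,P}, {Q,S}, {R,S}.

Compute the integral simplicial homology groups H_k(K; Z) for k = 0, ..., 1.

We work with the vertex ordering P < Q < R < S. The simplices of K, each written with vertices in increasing order, are:

  0-simplices (4): P, Q, R, S
  1-simplices (4): PQ, PR, QS, RS

Hence C_0 ≅ Z^4, C_1 ≅ Z^4.

∂_1: C_1 → C_0 maps an edge to its endpoints' difference, ∂[p,q] = q − p. For instance
  ∂RS = S − R.
This gives a 4×4 integer matrix of rank 3; reducing to Smith normal form yields diagonal entries (1,1,1).

Now H_k = ker ∂_k / im ∂_{k+1}, so:

  H_0: rank C_0 − rank ∂_1 = 4 − 3 = 1, and the invariant factors of ∂_1 are all 1, so H_0 ≅ Z.
  H_1: rank ker ∂_1 − rank ∂_2 = (4 − 3) − 0 = 1, and there is no ∂_2, so H_1 ≅ Z.

(K is a triangulation of the circle S^1.)

H_0 ≅ Z,  H_1 ≅ Z.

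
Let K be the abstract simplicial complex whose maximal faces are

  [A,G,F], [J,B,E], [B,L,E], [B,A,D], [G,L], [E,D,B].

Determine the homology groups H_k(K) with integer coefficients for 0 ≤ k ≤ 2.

Take the total order A < B < D < E < F < G < J < L on the vertex set. Then K (dimension 2) consists of the simplices:

  0-simplices (8): A, B, D, E, F, G, J, L
  1-simplices (13): AB, AD, AF, AG, BD, BE, BJ, BL, DE, EJ, EL, FG, GL
  2-simplices (5): ABD, AFG, BDE, BEJ, BEL

giving chain groups C_0 ≅ Z^8, C_1 ≅ Z^13, C_2 ≅ Z^5.

∂_1: C_1 → C_0 sends each edge [p,q] (with p < q) to q − p. For instance
  ∂AF = F − A.
As a 8×13 matrix over Z this has rank 7, with invariant factors (1,1,1,1,1,1,1).

The boundary map ∂_2: C_2 → C_1 acts by ∂[p,q,r] = [q,r] − [p,r] + [p,q]. For instance
  ∂BEL = EL − BL + BE,
  ∂BDE = DE − BE + BD.
This gives a 13×5 integer matrix of rank 5; reducing to Smith normal form yields diagonal entries (1,1,1,1,1).

Reading off H_k = ker ∂_k / im ∂_{k+1}:

  H_0: rank C_0 − rank ∂_1 = 8 − 7 = 1, and the invariant factors of ∂_1 are all 1, so H_0 = Z.
  H_1: rank ker ∂_1 − rank ∂_2 = (13 − 7) − 5 = 1, and the invariant factors of ∂_2 are all 1, so H_1 = Z.
  H_2: rank ker ∂_2 − rank ∂_3 = (5 − 5) − 0 = 0, and there is no ∂_3, so H_2 = 0.

H_0 = Z,  H_1 = Z,  H_2 = 0.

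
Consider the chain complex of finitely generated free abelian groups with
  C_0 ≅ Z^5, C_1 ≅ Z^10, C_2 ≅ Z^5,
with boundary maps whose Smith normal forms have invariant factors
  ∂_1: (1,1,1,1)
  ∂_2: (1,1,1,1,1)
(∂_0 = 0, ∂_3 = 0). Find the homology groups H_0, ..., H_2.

H_0: b_0 = 5 − 0 − 4 = 1; torsion from ∂_1 factors > 1: none. So H_0 = Z.
H_1: b_1 = 10 − 4 − 5 = 1; torsion from ∂_2 factors > 1: none. So H_1 = Z.
H_2: b_2 = 5 − 5 − 0 = 0; torsion from ∂_3 factors > 1: none. So H_2 = 0.

H_0 = Z,  H_1 = Z,  H_2 = 0.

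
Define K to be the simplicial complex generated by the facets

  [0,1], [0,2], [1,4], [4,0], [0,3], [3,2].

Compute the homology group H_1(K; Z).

We work with the vertex ordering 0 < 1 < 2 < 3 < 4. The simplices of K, each written with vertices in increasing order, are:

  0-simplices (5): [0], [1], [2], [3], [4]
  1-simplices (6): [0,1], [0,2], [0,3], [0,4], [1,4], [2,3]

Hence C_0 ≅ Z^5, C_1 ≅ Z^6.

∂_1: C_1 → C_0 sends each edge [p,q] (with p < q) to q − p. For instance
  ∂[0,1] = [1] − [0].
The 5×6 boundary matrix has rank 4 and Smith normal form diag(1,1,1,1).

Computing H_k = (kernel of ∂_k) / (image of ∂_{k+1}):

  H_1: rank ker ∂_1 − rank ∂_2 = (6 − 4) − 0 = 2, and there is no ∂_2, so H_1 = Z^2.

H_1 ≅ Z^2.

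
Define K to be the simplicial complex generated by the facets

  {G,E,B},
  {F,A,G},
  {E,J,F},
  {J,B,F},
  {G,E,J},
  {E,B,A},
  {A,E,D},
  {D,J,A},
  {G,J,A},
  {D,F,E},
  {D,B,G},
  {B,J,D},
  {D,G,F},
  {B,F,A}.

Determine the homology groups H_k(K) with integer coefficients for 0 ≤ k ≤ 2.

H_0 = Z,  H_1 = Z^2,  H_2 = Z.

We work with the vertex ordering A < B < D < E < F < G < J. The simplices of K, each written with vertices in increasing order, are:

  0-simplices (7): A, B, D, E, F, G, J
  1-simplices (21): AB, AD, AE, AF, AG, AJ, BD, BE, BF, BG, BJ, DE, DF, DG, DJ, EF, EG, EJ, FG, FJ, GJ
  2-simplices (14): ABE, ABF, ADE, ADJ, AFG, AGJ, BDG, BDJ, BEG, BFJ, DEF, DFG, EFJ, EGJ

Hence C_0 ≅ Z^7, C_1 ≅ Z^21, C_2 ≅ Z^14.

Boundary ∂_1: C_1 → C_0 maps an edge to its endpoints' difference, ∂[p,q] = q − p.
As a 7×21 matrix over Z this has rank 6, with invariant factors (1,1,1,1,1,1).

The boundary map ∂_2: C_2 → C_1 acts by ∂[p,q,r] = [q,r] − [p,r] + [p,q]. For instance
  ∂EFJ = FJ − EJ + EF,
  ∂AGJ = GJ − AJ + AG.
As a 21×14 matrix over Z this has rank 13, with invariant factors (1,1,1,1,1,1,1,1,1,1,1,1,1).

From H_k ≅ ker(∂_k) / im(∂_{k+1}) we obtain:

  H_0: rank C_0 − rank ∂_1 = 7 − 6 = 1, and the invariant factors of ∂_1 are all 1, so H_0 ≅ Z.
  H_1: rank ker ∂_1 − rank ∂_2 = (21 − 6) − 13 = 2, and the invariant factors of ∂_2 are all 1, so H_1 ≅ Z^2.
  H_2: rank ker ∂_2 − rank ∂_3 = (14 − 13) − 0 = 1, and there is no ∂_3, so H_2 ≅ Z.

(K is a triangulation of the torus T^2.)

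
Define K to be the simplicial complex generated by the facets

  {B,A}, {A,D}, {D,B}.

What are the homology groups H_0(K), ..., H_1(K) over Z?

We work with the vertex ordering A < B < D. The simplices of K, each written with vertices in increasing order, are:

  0-simplices (3): A, B, D
  1-simplices (3): AB, AD, BD

so the chain groups are C_0 ≅ Z^3, C_1 ≅ Z^3.

Boundary ∂_1: C_1 → C_0 sends each edge [p,q] (with p < q) to q − p.
The 3×3 boundary matrix has rank 2 and Smith normal form diag(1,1).

Now H_k = ker ∂_k / im ∂_{k+1}, so:

  H_0: rank C_0 − rank ∂_1 = 3 − 2 = 1, and the invariant factors of ∂_1 are all 1, so H_0 ≅ Z.
  H_1: rank ker ∂_1 − rank ∂_2 = (3 − 2) − 0 = 1, and there is no ∂_2, so H_1 ≅ Z.

As a check, the Euler characteristic is 3 − 3 = 0, which agrees with 1 − 1 = 0.
(K is a triangulation of the circle S^1.)

H_0 ≅ Z,  H_1 ≅ Z.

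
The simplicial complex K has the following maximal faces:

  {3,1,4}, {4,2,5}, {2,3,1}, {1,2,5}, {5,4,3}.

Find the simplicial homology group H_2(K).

We work with the vertex ordering 1 < 2 < 3 < 4 < 5. The simplices of K, each written with vertices in increasing order, are:

  0-simplices (5): [1], [2], [3], [4], [5]
  1-simplices (10): [1,2], [1,3], [1,4], [1,5], [2,3], [2,4], [2,5], [3,4], [3,5], [4,5]
  2-simplices (5): [1,2,3], [1,2,5], [1,3,4], [2,4,5], [3,4,5]

giving chain groups C_0 ≅ Z^5, C_1 ≅ Z^10, C_2 ≅ Z^5.

Boundary ∂_1: C_1 → C_0 maps an edge to its endpoints' difference, ∂[p,q] = q − p. For instance
  ∂[2,3] = [3] − [2].
As a 5×10 matrix over Z this has rank 4, with invariant factors (1,1,1,1).

The boundary map ∂_2: C_2 → C_1 maps a triangle to the signed sum of its edges. For instance
  ∂[1,2,5] = [2,5] − [1,5] + [1,2],
  ∂[1,2,3] = [2,3] − [1,3] + [1,2].
This gives a 10×5 integer matrix of rank 5; reducing to Smith normal form yields diagonal entries (1,1,1,1,1).

From H_k ≅ ker(∂_k) / im(∂_{k+1}) we obtain:

  H_2: rank ker ∂_2 − rank ∂_3 = (5 − 5) − 0 = 0, and there is no ∂_3, so H_2 = 0.

H_2 = 0.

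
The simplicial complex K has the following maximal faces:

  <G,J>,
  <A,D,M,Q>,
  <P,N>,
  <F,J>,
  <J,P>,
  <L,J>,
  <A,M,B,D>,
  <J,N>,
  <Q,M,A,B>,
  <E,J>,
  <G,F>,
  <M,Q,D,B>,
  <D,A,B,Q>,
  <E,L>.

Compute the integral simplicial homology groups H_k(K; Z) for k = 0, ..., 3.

H_0 = Z^2,  H_1 = Z^3,  H_2 = 0,  H_3 = Z.

K has 12 vertices, 19 edges, 10 triangles, 5 3-simplices.
rank ∂_0 = 0, rank ∂_1 = 10 ⇒ b_0 = 12 − 0 − 10 = 2; all invariant factors of ∂_1 are 1 so no torsion. So H_0 ≅ Z^2.
rank ∂_1 = 10, rank ∂_2 = 6 ⇒ b_1 = 19 − 10 − 6 = 3; all invariant factors of ∂_2 are 1 so no torsion. So H_1 ≅ Z^3.
rank ∂_2 = 6, rank ∂_3 = 4 ⇒ b_2 = 10 − 6 − 4 = 0; all invariant factors of ∂_3 are 1 so no torsion. So H_2 ≅ 0.
rank ∂_3 = 4, rank ∂_4 = 0 ⇒ b_3 = 5 − 4 − 0 = 1. So H_3 ≅ Z.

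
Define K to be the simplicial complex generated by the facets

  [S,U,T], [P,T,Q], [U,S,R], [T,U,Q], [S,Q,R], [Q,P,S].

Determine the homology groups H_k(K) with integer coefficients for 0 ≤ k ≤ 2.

H_0 = Z,  H_1 = Z,  H_2 = 0.

Take the total order P < Q < R < S < T < U on the vertex set. Then K (dimension 2) consists of the simplices:

  0-simplices (6): P, Q, R, S, T, U
  1-simplices (12): PQ, PS, PT, QR, QS, QT, QU, RS, RU, ST, SU, TU
  2-simplices (6): PQS, PQT, QRS, QTU, RSU, STU

Hence C_0 ≅ Z^6, C_1 ≅ Z^12, C_2 ≅ Z^6.

Boundary ∂_1: C_1 → C_0 sends each edge [p,q] (with p < q) to q − p.
This gives a 6×12 integer matrix of rank 5; reducing to Smith normal form yields diagonal entries (1,1,1,1,1).

Boundary ∂_2: C_2 → C_1 sends each 2-simplex [p,q,r] to [q,r] − [p,r] + [p,q]. For instance
  ∂PQT = QT − PT + PQ,
  ∂STU = TU − SU + ST.
The 12×6 boundary matrix has rank 6 and Smith normal form diag(1,1,1,1,1,1).

Now H_k = ker ∂_k / im ∂_{k+1}, so:

  H_0: rank C_0 − rank ∂_1 = 6 − 5 = 1, and the invariant factors of ∂_1 are all 1, so H_0 = Z.
  H_1: rank ker ∂_1 − rank ∂_2 = (12 − 5) − 6 = 1, and the invariant factors of ∂_2 are all 1, so H_1 = Z.
  H_2: rank ker ∂_2 − rank ∂_3 = (6 − 6) − 0 = 0, and there is no ∂_3, so H_2 = 0.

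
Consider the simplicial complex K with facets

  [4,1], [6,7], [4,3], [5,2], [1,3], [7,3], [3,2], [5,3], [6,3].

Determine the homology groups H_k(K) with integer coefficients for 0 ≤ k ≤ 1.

H_0 = Z,  H_1 = Z^3.

Fix the vertex order 1 < 2 < 3 < 4 < 5 < 6 < 7 and write every simplex with vertices in increasing order. Then dim K = 1 and the simplices of K are:

  0-simplices (7): [1], [2], [3], [4], [5], [6], [7]
  1-simplices (9): [1,3], [1,4], [2,3], [2,5], [3,4], [3,5], [3,6], [3,7], [6,7]

giving chain groups C_0 ≅ Z^7, C_1 ≅ Z^9.

Boundary ∂_1: C_1 → C_0 maps an edge to its endpoints' difference, ∂[p,q] = q − p.
The 7×9 boundary matrix has rank 6 and Smith normal form diag(1,1,1,1,1,1).

Reading off H_k = ker ∂_k / im ∂_{k+1}:

  H_0: rank C_0 − rank ∂_1 = 7 − 6 = 1, and the invariant factors of ∂_1 are all 1, so H_0 ≅ Z.
  H_1: rank ker ∂_1 − rank ∂_2 = (9 − 6) − 0 = 3, and there is no ∂_2, so H_1 ≅ Z^3.

(K is a triangulation of a wedge of 3 circles.)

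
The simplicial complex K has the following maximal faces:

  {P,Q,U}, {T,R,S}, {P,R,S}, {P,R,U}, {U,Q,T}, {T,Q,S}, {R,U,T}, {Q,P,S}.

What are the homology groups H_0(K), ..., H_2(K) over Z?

H_0 = Z,  H_1 = 0,  H_2 = Z.

Fix the vertex order P < Q < R < S < T < U and write every simplex with vertices in increasing order. Then dim K = 2 and the simplices of K are:

  0-simplices (6): P, Q, R, S, T, U
  1-simplices (12): PQ, PR, PS, PU, QS, QT, QU, RS, RT, RU, ST, TU
  2-simplices (8): PQS, PQU, PRS, PRU, QST, QTU, RST, RTU

Hence C_0 ≅ Z^6, C_1 ≅ Z^12, C_2 ≅ Z^8.

∂_1: C_1 → C_0 is given by ∂[p,q] = [q] − [p]. For instance
  ∂RS = S − R.
The 6×12 boundary matrix has rank 5 and Smith normal form diag(1,1,1,1,1).

Boundary ∂_2: C_2 → C_1 maps a triangle to the signed sum of its edges. For instance
  ∂QTU = TU − QU + QT,
  ∂RTU = TU − RU + RT.
This gives a 12×8 integer matrix of rank 7; reducing to Smith normal form yields diagonal entries (1,1,1,1,1,1,1).

Computing H_k = (kernel of ∂_k) / (image of ∂_{k+1}):

  H_0: rank C_0 − rank ∂_1 = 6 − 5 = 1, and the invariant factors of ∂_1 are all 1, so H_0 ≅ Z.
  H_1: rank ker ∂_1 − rank ∂_2 = (12 − 5) − 7 = 0, and the invariant factors of ∂_2 are all 1, so H_1 ≅ 0.
  H_2: rank ker ∂_2 − rank ∂_3 = (8 − 7) − 0 = 1, and there is no ∂_3, so H_2 ≅ Z.

As a check, the Euler characteristic is 6 − 12 + 8 = 2, which agrees with 1 − 0 + 1 = 2.
(K is a triangulation of the 2-sphere S^2.)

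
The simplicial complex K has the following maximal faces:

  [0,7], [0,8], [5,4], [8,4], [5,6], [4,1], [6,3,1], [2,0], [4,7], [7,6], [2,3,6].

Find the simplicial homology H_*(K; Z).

H_0 ≅ Z,  H_1 ≅ Z^4,  H_2 = 0.

Fix the vertex order 0 < 1 < 2 < 3 < 4 < 5 < 6 < 7 < 8 and write every simplex with vertices in increasing order. Then dim K = 2 and the simplices of K are:

  0-simplices (9): [0], [1], [2], [3], [4], [5], [6], [7], [8]
  1-simplices (14): [0,2], [0,7], [0,8], [1,3], [1,4], [1,6], [2,3], [2,6], [3,6], [4,5], [4,7], [4,8], [5,6], [6,7]
  2-simplices (2): [1,3,6], [2,3,6]

giving chain groups C_0 ≅ Z^9, C_1 ≅ Z^14, C_2 ≅ Z^2.

∂_1: C_1 → C_0 is given by ∂[p,q] = [q] − [p].
This gives a 9×14 integer matrix of rank 8; reducing to Smith normal form yields diagonal entries (1,1,1,1,1,1,1,1).

The boundary map ∂_2: C_2 → C_1 maps a triangle to the signed sum of its edges. For instance
  ∂[1,3,6] = [3,6] − [1,6] + [1,3],
  ∂[2,3,6] = [3,6] − [2,6] + [2,3].
This gives a 14×2 integer matrix of rank 2; reducing to Smith normal form yields diagonal entries (1,1).

Reading off H_k = ker ∂_k / im ∂_{k+1}:

  H_0: rank C_0 − rank ∂_1 = 9 − 8 = 1, and the invariant factors of ∂_1 are all 1, so H_0 ≅ Z.
  H_1: rank ker ∂_1 − rank ∂_2 = (14 − 8) − 2 = 4, and the invariant factors of ∂_2 are all 1, so H_1 ≅ Z^4.
  H_2: rank ker ∂_2 − rank ∂_3 = (2 − 2) − 0 = 0, and there is no ∂_3, so H_2 ≅ 0.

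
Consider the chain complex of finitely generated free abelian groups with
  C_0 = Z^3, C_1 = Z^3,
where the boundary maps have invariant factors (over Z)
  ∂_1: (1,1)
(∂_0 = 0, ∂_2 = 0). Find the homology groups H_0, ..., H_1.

H_0: b_0 = 3 − 0 − 2 = 1; torsion from ∂_1 factors > 1: none. So H_0 ≅ Z.
H_1: b_1 = 3 − 2 − 0 = 1; torsion from ∂_2 factors > 1: none. So H_1 ≅ Z.

H_0 ≅ Z,  H_1 ≅ Z.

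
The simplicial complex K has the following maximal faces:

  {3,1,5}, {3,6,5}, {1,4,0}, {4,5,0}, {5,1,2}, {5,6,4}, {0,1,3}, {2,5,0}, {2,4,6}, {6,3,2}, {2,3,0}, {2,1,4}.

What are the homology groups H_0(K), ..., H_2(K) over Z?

We work with the vertex ordering 0 < 1 < 2 < 3 < 4 < 5 < 6. The simplices of K, each written with vertices in increasing order, are:

  0-simplices (7): [0], [1], [2], [3], [4], [5], [6]
  1-simplices (18): [0,1], [0,2], [0,3], [0,4], [0,5], [1,2], [1,3], [1,4], [1,5], [2,3], [2,4], [2,5], [2,6], [3,5], [3,6], [4,5], [4,6], [5,6]
  2-simplices (12): [0,1,3], [0,1,4], [0,2,3], [0,2,5], [0,4,5], [1,2,4], [1,2,5], [1,3,5], [2,3,6], [2,4,6], [3,5,6], [4,5,6]

Hence C_0 ≅ Z^7, C_1 ≅ Z^18, C_2 ≅ Z^12.

The boundary map ∂_1: C_1 → C_0 maps an edge to its endpoints' difference, ∂[p,q] = q − p. For instance
  ∂[0,3] = [3] − [0].
The 7×18 boundary matrix has rank 6 and Smith normal form diag(1,1,1,1,1,1).

Boundary ∂_2: C_2 → C_1 acts by ∂[p,q,r] = [q,r] − [p,r] + [p,q]. For instance
  ∂[2,4,6] = [4,6] − [2,6] + [2,4],
  ∂[0,1,3] = [1,3] − [0,3] + [0,1].
The 18×12 boundary matrix has rank 12 and Smith normal form diag(1,1,1,1,1,1,1,1,1,1,1,2).

From H_k ≅ ker(∂_k) / im(∂_{k+1}) we obtain:

  H_0: rank C_0 − rank ∂_1 = 7 − 6 = 1, and the invariant factors of ∂_1 are all 1, so H_0 ≅ Z.
  H_1: rank ker ∂_1 − rank ∂_2 = (18 − 6) − 12 = 0, and ∂_2 has invariant factor 2 > 1, so H_1 ≅ Z_2.
  H_2: rank ker ∂_2 − rank ∂_3 = (12 − 12) − 0 = 0, and there is no ∂_3, so H_2 ≅ 0.

(K is a triangulation of the real projective plane RP^2.)

H_0 ≅ Z,  H_1 ≅ Z_2,  H_2 = 0.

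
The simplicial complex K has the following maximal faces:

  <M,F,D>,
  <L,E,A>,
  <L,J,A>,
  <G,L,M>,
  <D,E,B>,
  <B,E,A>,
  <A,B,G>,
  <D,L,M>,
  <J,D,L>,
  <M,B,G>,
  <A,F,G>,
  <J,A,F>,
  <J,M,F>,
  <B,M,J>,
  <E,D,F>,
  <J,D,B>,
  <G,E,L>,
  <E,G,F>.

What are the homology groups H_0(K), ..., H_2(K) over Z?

H_0 ≅ Z,  H_1 ≅ Z ⊕ Z/2Z,  H_2 = 0.

Fix the vertex order A < B < D < E < F < G < J < L < M and write every simplex with vertices in increasing order. Then dim K = 2 and the simplices of K are:

  0-simplices (9): A, B, D, E, F, G, J, L, M
  1-simplices (27): AB, AE, AF, AG, AJ, AL, BD, BE, BG, BJ, BM, DE, DF, DJ, DL, DM, EF, EG, EL, FG, FJ, FM, GL, GM, JL, JM, LM
  2-simplices (18): ABE, ABG, AEL, AFG, AFJ, AJL, BDE, BDJ, BGM, BJM, DEF, DFM, DJL, DLM, EFG, EGL, FJM, GLM

giving chain groups C_0 ≅ Z^9, C_1 ≅ Z^27, C_2 ≅ Z^18.

The boundary map ∂_1: C_1 → C_0 is given by ∂[p,q] = [q] − [p].
As a 9×27 matrix over Z this has rank 8, with invariant factors (1,1,1,1,1,1,1,1).

∂_2: C_2 → C_1 maps a triangle to the signed sum of its edges. For instance
  ∂FJM = JM − FM + FJ,
  ∂BGM = GM − BM + BG.
This gives a 27×18 integer matrix of rank 18; reducing to Smith normal form yields diagonal entries (1,1,1,1,1,1,1,1,1,1,1,1,1,1,1,1,1,2).

From H_k ≅ ker(∂_k) / im(∂_{k+1}) we obtain:

  H_0: rank C_0 − rank ∂_1 = 9 − 8 = 1, and the invariant factors of ∂_1 are all 1, so H_0 = Z.
  H_1: rank ker ∂_1 − rank ∂_2 = (27 − 8) − 18 = 1, and ∂_2 has invariant factor 2 > 1, so H_1 = Z ⊕ Z/2Z.
  H_2: rank ker ∂_2 − rank ∂_3 = (18 − 18) − 0 = 0, and there is no ∂_3, so H_2 = 0.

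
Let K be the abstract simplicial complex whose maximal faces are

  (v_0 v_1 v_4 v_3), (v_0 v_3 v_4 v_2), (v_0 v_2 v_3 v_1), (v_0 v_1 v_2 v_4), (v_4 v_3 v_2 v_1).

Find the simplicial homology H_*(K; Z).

H_0 = Z,  H_1 = 0,  H_2 = 0,  H_3 = Z.

K has 5 vertices, 10 edges, 10 triangles, 5 3-simplices.
rank ∂_0 = 0, rank ∂_1 = 4 ⇒ b_0 = 5 − 0 − 4 = 1; all invariant factors of ∂_1 are 1 so no torsion. So H_0 = Z.
rank ∂_1 = 4, rank ∂_2 = 6 ⇒ b_1 = 10 − 4 − 6 = 0; all invariant factors of ∂_2 are 1 so no torsion. So H_1 = 0.
rank ∂_2 = 6, rank ∂_3 = 4 ⇒ b_2 = 10 − 6 − 4 = 0; all invariant factors of ∂_3 are 1 so no torsion. So H_2 = 0.
rank ∂_3 = 4, rank ∂_4 = 0 ⇒ b_3 = 5 − 4 − 0 = 1. So H_3 = Z.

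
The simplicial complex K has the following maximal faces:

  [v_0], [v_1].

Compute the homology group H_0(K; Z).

Order the vertices as v_0 < v_1. Listing each simplex with vertices in this order, K has dimension 0 with simplices:

  0-simplices (2): [v_0], [v_1]

giving chain groups C_0 ≅ Z^2.

Now H_k = ker ∂_k / im ∂_{k+1}, so:

  H_0: rank C_0 − rank ∂_1 = 2 − 0 = 2, and there is no ∂_1, so H_0 ≅ Z^2.

(K is a triangulation of a set of 2 points.)

H_0 = Z^2.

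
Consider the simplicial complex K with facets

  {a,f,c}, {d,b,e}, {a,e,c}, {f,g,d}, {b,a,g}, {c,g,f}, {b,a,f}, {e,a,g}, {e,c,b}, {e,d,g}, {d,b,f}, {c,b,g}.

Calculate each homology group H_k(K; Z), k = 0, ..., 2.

We work with the vertex ordering a < b < c < d < e < f < g. The simplices of K, each written with vertices in increasing order, are:

  0-simplices (7): a, b, c, d, e, f, g
  1-simplices (18): ab, ac, ae, af, ag, bc, bd, be, bf, bg, ce, cf, cg, de, df, dg, eg, fg
  2-simplices (12): abf, abg, ace, acf, aeg, bce, bcg, bde, bdf, cfg, deg, dfg

so the chain groups are C_0 ≅ Z^7, C_1 ≅ Z^18, C_2 ≅ Z^12.

Boundary ∂_1: C_1 → C_0 sends each edge [p,q] (with p < q) to q − p. For instance
  ∂df = f − d.
This gives a 7×18 integer matrix of rank 6; reducing to Smith normal form yields diagonal entries (1,1,1,1,1,1).

∂_2: C_2 → C_1 acts by ∂[p,q,r] = [q,r] − [p,r] + [p,q]. For instance
  ∂dfg = fg − dg + df,
  ∂bcg = cg − bg + bc.
As a 18×12 matrix over Z this has rank 12, with invariant factors (1,1,1,1,1,1,1,1,1,1,1,2).

From H_k ≅ ker(∂_k) / im(∂_{k+1}) we obtain:

  H_0: rank C_0 − rank ∂_1 = 7 − 6 = 1, and the invariant factors of ∂_1 are all 1, so H_0 ≅ Z.
  H_1: rank ker ∂_1 − rank ∂_2 = (18 − 6) − 12 = 0, and ∂_2 has invariant factor 2 > 1, so H_1 ≅ Z/2.
  H_2: rank ker ∂_2 − rank ∂_3 = (12 − 12) − 0 = 0, and there is no ∂_3, so H_2 ≅ 0.

As a check, the Euler characteristic is 7 − 18 + 12 = 1, which agrees with 1 − 0 + 0 = 1.

H_0 = Z,  H_1 = Z/2,  H_2 = 0.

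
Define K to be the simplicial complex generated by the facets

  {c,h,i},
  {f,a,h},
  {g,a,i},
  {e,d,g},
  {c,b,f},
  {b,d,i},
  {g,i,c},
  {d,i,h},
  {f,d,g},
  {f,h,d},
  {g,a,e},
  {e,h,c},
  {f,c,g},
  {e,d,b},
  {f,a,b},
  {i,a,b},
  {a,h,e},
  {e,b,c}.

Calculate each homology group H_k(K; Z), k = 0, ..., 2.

H_0 ≅ Z,  H_1 ≅ Z^2,  H_2 ≅ Z.

Fix the vertex order a < b < c < d < e < f < g < h < i and write every simplex with vertices in increasing order. Then dim K = 2 and the simplices of K are:

  0-simplices (9): a, b, c, d, e, f, g, h, i
  1-simplices (27): ab, ae, af, ag, ah, ai, bc, bd, be, bf, bi, ce, cf, cg, ch, ci, de, df, dg, dh, di, eg, eh, fg, fh, gi, hi
  2-simplices (18): abf, abi, aeg, aeh, afh, agi, bce, bcf, bde, bdi, ceh, cfg, cgi, chi, deg, dfg, dfh, dhi

so the chain groups are C_0 ≅ Z^9, C_1 ≅ Z^27, C_2 ≅ Z^18.

Boundary ∂_1: C_1 → C_0 is given by ∂[p,q] = [q] − [p]. For instance
  ∂bi = i − b.
This gives a 9×27 integer matrix of rank 8; reducing to Smith normal form yields diagonal entries (1,1,1,1,1,1,1,1).

The boundary map ∂_2: C_2 → C_1 acts by ∂[p,q,r] = [q,r] − [p,r] + [p,q]. For instance
  ∂abf = bf − af + ab,
  ∂bce = ce − be + bc.
The 27×18 boundary matrix has rank 17 and Smith normal form diag(1,1,1,1,1,1,1,1,1,1,1,1,1,1,1,1,1).

Reading off H_k = ker ∂_k / im ∂_{k+1}:

  H_0: rank C_0 − rank ∂_1 = 9 − 8 = 1, and the invariant factors of ∂_1 are all 1, so H_0 ≅ Z.
  H_1: rank ker ∂_1 − rank ∂_2 = (27 − 8) − 17 = 2, and the invariant factors of ∂_2 are all 1, so H_1 ≅ Z^2.
  H_2: rank ker ∂_2 − rank ∂_3 = (18 − 17) − 0 = 1, and there is no ∂_3, so H_2 ≅ Z.

As a check, the Euler characteristic is 9 − 27 + 18 = 0, which agrees with 1 − 2 + 1 = 0.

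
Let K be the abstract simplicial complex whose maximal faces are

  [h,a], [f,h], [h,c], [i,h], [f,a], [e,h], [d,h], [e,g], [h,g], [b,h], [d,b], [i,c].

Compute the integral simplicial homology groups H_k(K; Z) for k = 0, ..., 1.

Fix the vertex order a < b < c < d < e < f < g < h < i and write every simplex with vertices in increasing order. Then dim K = 1 and the simplices of K are:

  0-simplices (9): a, b, c, d, e, f, g, h, i
  1-simplices (12): af, ah, bd, bh, ch, ci, dh, eg, eh, fh, gh, hi

Hence C_0 ≅ Z^9, C_1 ≅ Z^12.

∂_1: C_1 → C_0 maps an edge to its endpoints' difference, ∂[p,q] = q − p. For instance
  ∂ch = h − c.
As a 9×12 matrix over Z this has rank 8, with invariant factors (1,1,1,1,1,1,1,1).

Computing H_k = (kernel of ∂_k) / (image of ∂_{k+1}):

  H_0: rank C_0 − rank ∂_1 = 9 − 8 = 1, and the invariant factors of ∂_1 are all 1, so H_0 = Z.
  H_1: rank ker ∂_1 − rank ∂_2 = (12 − 8) − 0 = 4, and there is no ∂_2, so H_1 = Z^4.

(K is a triangulation of a wedge of 4 circles.)

H_0 ≅ Z,  H_1 ≅ Z^4.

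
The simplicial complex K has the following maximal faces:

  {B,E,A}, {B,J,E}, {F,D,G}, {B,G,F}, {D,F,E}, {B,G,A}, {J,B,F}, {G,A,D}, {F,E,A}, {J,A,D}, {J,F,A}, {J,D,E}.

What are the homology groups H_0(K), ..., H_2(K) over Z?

H_0 = Z,  H_1 = Z/2,  H_2 = 0.

We work with the vertex ordering A < B < D < E < F < G < J. The simplices of K, each written with vertices in increasing order, are:

  0-simplices (7): A, B, D, E, F, G, J
  1-simplices (18): AB, AD, AE, AF, AG, AJ, BE, BF, BG, BJ, DE, DF, DG, DJ, EF, EJ, FG, FJ
  2-simplices (12): ABE, ABG, ADG, ADJ, AEF, AFJ, BEJ, BFG, BFJ, DEF, DEJ, DFG

giving chain groups C_0 ≅ Z^7, C_1 ≅ Z^18, C_2 ≅ Z^12.

∂_1: C_1 → C_0 sends each edge [p,q] (with p < q) to q − p. For instance
  ∂EF = F − E.
This gives a 7×18 integer matrix of rank 6; reducing to Smith normal form yields diagonal entries (1,1,1,1,1,1).

The boundary map ∂_2: C_2 → C_1 sends each 2-simplex [p,q,r] to [q,r] − [p,r] + [p,q]. For instance
  ∂ADG = DG − AG + AD,
  ∂AFJ = FJ − AJ + AF.
The resulting 18×12 matrix has rank 12, and its Smith normal form has invariant factors (1,1,1,1,1,1,1,1,1,1,1,2).

Computing H_k = (kernel of ∂_k) / (image of ∂_{k+1}):

  H_0: rank C_0 − rank ∂_1 = 7 − 6 = 1, and the invariant factors of ∂_1 are all 1, so H_0 = Z.
  H_1: rank ker ∂_1 − rank ∂_2 = (18 − 6) − 12 = 0, and ∂_2 has invariant factor 2 > 1, so H_1 = Z/2.
  H_2: rank ker ∂_2 − rank ∂_3 = (12 − 12) − 0 = 0, and there is no ∂_3, so H_2 = 0.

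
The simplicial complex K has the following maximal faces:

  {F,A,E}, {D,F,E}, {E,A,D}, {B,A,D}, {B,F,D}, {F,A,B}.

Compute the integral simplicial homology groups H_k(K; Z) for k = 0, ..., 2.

Take the total order A < B < D < E < F on the vertex set. Then K (dimension 2) consists of the simplices:

  0-simplices (5): A, B, D, E, F
  1-simplices (9): AB, AD, AE, AF, BD, BF, DE, DF, EF
  2-simplices (6): ABD, ABF, ADE, AEF, BDF, DEF

Hence C_0 ≅ Z^5, C_1 ≅ Z^9, C_2 ≅ Z^6.

∂_1: C_1 → C_0 sends each edge [p,q] (with p < q) to q − p. For instance
  ∂DE = E − D.
This gives a 5×9 integer matrix of rank 4; reducing to Smith normal form yields diagonal entries (1,1,1,1).

Boundary ∂_2: C_2 → C_1 maps a triangle to the signed sum of its edges. For instance
  ∂BDF = DF − BF + BD,
  ∂ABF = BF − AF + AB.
The resulting 9×6 matrix has rank 5, and its Smith normal form has invariant factors (1,1,1,1,1).

From H_k ≅ ker(∂_k) / im(∂_{k+1}) we obtain:

  H_0: rank C_0 − rank ∂_1 = 5 − 4 = 1, and the invariant factors of ∂_1 are all 1, so H_0 ≅ Z.
  H_1: rank ker ∂_1 − rank ∂_2 = (9 − 4) − 5 = 0, and the invariant factors of ∂_2 are all 1, so H_1 ≅ 0.
  H_2: rank ker ∂_2 − rank ∂_3 = (6 − 5) − 0 = 1, and there is no ∂_3, so H_2 ≅ Z.

(K is a triangulation of the 2-sphere S^2.)

H_0 = Z,  H_1 = 0,  H_2 = Z.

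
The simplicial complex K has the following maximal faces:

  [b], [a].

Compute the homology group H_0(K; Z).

Order the vertices as a < b. Listing each simplex with vertices in this order, K has dimension 0 with simplices:

  0-simplices (2): a, b

giving chain groups C_0 ≅ Z^2.

Computing H_k = (kernel of ∂_k) / (image of ∂_{k+1}):

  H_0: rank C_0 − rank ∂_1 = 2 − 0 = 2, and there is no ∂_1, so H_0 ≅ Z^2.

H_0 ≅ Z^2.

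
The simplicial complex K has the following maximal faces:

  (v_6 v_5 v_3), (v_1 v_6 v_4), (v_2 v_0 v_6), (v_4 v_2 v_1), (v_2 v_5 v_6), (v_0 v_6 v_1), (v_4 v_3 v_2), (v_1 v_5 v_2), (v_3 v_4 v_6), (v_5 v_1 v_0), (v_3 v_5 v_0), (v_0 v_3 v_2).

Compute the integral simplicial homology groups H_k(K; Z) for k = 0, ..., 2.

H_0 ≅ Z,  H_1 ≅ Z/2Z,  H_2 = 0.

Take the total order v_0 < v_1 < v_2 < v_3 < v_4 < v_5 < v_6 on the vertex set. Then K (dimension 2) consists of the simplices:

  0-simplices (7): [v_0], [v_1], [v_2], [v_3], [v_4], [v_5], [v_6]
  1-simplices (18): (18 of them)
  2-simplices (12): (12 of them)

Hence C_0 ≅ Z^7, C_1 ≅ Z^18, C_2 ≅ Z^12.

∂_1: C_1 → C_0 maps an edge to its endpoints' difference, ∂[p,q] = q − p. For instance
  ∂[v_2,v_5] = [v_5] − [v_2].
The 7×18 boundary matrix has rank 6 and Smith normal form diag(1,1,1,1,1,1).

∂_2: C_2 → C_1 maps a triangle to the signed sum of its edges. For instance
  ∂[v_0,v_1,v_5] = [v_1,v_5] − [v_0,v_5] + [v_0,v_1],
  ∂[v_1,v_4,v_6] = [v_4,v_6] − [v_1,v_6] + [v_1,v_4].
This gives a 18×12 integer matrix of rank 12; reducing to Smith normal form yields diagonal entries (1,1,1,1,1,1,1,1,1,1,1,2).

From H_k ≅ ker(∂_k) / im(∂_{k+1}) we obtain:

  H_0: rank C_0 − rank ∂_1 = 7 − 6 = 1, and the invariant factors of ∂_1 are all 1, so H_0 = Z.
  H_1: rank ker ∂_1 − rank ∂_2 = (18 − 6) − 12 = 0, and ∂_2 has invariant factor 2 > 1, so H_1 = Z/2Z.
  H_2: rank ker ∂_2 − rank ∂_3 = (12 − 12) − 0 = 0, and there is no ∂_3, so H_2 = 0.

As a check, the Euler characteristic is 7 − 18 + 12 = 1, which agrees with 1 − 0 + 0 = 1.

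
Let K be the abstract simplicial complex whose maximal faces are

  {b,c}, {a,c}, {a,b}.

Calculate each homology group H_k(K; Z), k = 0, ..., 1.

H_0 ≅ Z,  H_1 ≅ Z.

Take the total order a < b < c on the vertex set. Then K (dimension 1) consists of the simplices:

  0-simplices (3): a, b, c
  1-simplices (3): ab, ac, bc

giving chain groups C_0 ≅ Z^3, C_1 ≅ Z^3.

The boundary map ∂_1: C_1 → C_0 sends each edge [p,q] (with p < q) to q − p. For instance
  ∂ac = c − a.
The 3×3 boundary matrix has rank 2 and Smith normal form diag(1,1).

Computing H_k = (kernel of ∂_k) / (image of ∂_{k+1}):

  H_0: rank C_0 − rank ∂_1 = 3 − 2 = 1, and the invariant factors of ∂_1 are all 1, so H_0 ≅ Z.
  H_1: rank ker ∂_1 − rank ∂_2 = (3 − 2) − 0 = 1, and there is no ∂_2, so H_1 ≅ Z.

As a check, the Euler characteristic is 3 − 3 = 0, which agrees with 1 − 1 = 0.
(K is a triangulation of the circle S^1.)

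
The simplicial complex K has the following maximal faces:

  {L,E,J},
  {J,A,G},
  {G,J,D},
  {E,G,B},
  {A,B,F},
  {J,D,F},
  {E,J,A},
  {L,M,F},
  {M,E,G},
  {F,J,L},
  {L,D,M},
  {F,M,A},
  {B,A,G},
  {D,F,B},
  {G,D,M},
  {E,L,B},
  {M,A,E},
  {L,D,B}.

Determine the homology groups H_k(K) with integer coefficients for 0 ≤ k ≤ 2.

Order the vertices as A < B < D < E < F < G < J < L < M. Listing each simplex with vertices in this order, K has dimension 2 with simplices:

  0-simplices (9): A, B, D, E, F, G, J, L, M
  1-simplices (27): AB, AE, AF, AG, AJ, AM, BD, BE, BF, BG, BL, DF, DG, DJ, DL, DM, EG, EJ, EL, EM, FJ, FL, FM, GJ, GM, JL, LM
  2-simplices (18): ABF, ABG, AEJ, AEM, AFM, AGJ, BDF, BDL, BEG, BEL, DFJ, DGJ, DGM, DLM, EGM, EJL, FJL, FLM

giving chain groups C_0 ≅ Z^9, C_1 ≅ Z^27, C_2 ≅ Z^18.

∂_1: C_1 → C_0 is given by ∂[p,q] = [q] − [p].
As a 9×27 matrix over Z this has rank 8, with invariant factors (1,1,1,1,1,1,1,1).

The boundary map ∂_2: C_2 → C_1 acts by ∂[p,q,r] = [q,r] − [p,r] + [p,q]. For instance
  ∂FLM = LM − FM + FL,
  ∂DGM = GM − DM + DG.
This gives a 27×18 integer matrix of rank 18; reducing to Smith normal form yields diagonal entries (1,1,1,1,1,1,1,1,1,1,1,1,1,1,1,1,1,2).

Now H_k = ker ∂_k / im ∂_{k+1}, so:

  H_0: rank C_0 − rank ∂_1 = 9 − 8 = 1, and the invariant factors of ∂_1 are all 1, so H_0 = Z.
  H_1: rank ker ∂_1 − rank ∂_2 = (27 − 8) − 18 = 1, and ∂_2 has invariant factor 2 > 1, so H_1 = Z ⊕ Z_2.
  H_2: rank ker ∂_2 − rank ∂_3 = (18 − 18) − 0 = 0, and there is no ∂_3, so H_2 = 0.

H_0 = Z,  H_1 = Z ⊕ Z_2,  H_2 = 0.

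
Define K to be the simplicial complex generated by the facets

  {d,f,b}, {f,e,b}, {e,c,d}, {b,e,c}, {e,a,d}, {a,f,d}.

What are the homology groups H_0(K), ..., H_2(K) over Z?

H_0 = Z,  H_1 = Z,  H_2 = 0.

Take the total order a < b < c < d < e < f on the vertex set. Then K (dimension 2) consists of the simplices:

  0-simplices (6): a, b, c, d, e, f
  1-simplices (12): ad, ae, af, bc, bd, be, bf, cd, ce, de, df, ef
  2-simplices (6): ade, adf, bce, bdf, bef, cde

so the chain groups are C_0 ≅ Z^6, C_1 ≅ Z^12, C_2 ≅ Z^6.

∂_1: C_1 → C_0 is given by ∂[p,q] = [q] − [p].
The 6×12 boundary matrix has rank 5 and Smith normal form diag(1,1,1,1,1).

Boundary ∂_2: C_2 → C_1 maps a triangle to the signed sum of its edges. For instance
  ∂bce = ce − be + bc,
  ∂bef = ef − bf + be.
As a 12×6 matrix over Z this has rank 6, with invariant factors (1,1,1,1,1,1).

From H_k ≅ ker(∂_k) / im(∂_{k+1}) we obtain:

  H_0: rank C_0 − rank ∂_1 = 6 − 5 = 1, and the invariant factors of ∂_1 are all 1, so H_0 = Z.
  H_1: rank ker ∂_1 − rank ∂_2 = (12 − 5) − 6 = 1, and the invariant factors of ∂_2 are all 1, so H_1 = Z.
  H_2: rank ker ∂_2 − rank ∂_3 = (6 − 6) − 0 = 0, and there is no ∂_3, so H_2 = 0.

(K is a triangulation of the cylinder S^1 x I.)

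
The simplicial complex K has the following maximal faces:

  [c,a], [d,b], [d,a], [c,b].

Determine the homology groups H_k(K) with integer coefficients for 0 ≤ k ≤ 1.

H_0 ≅ Z,  H_1 ≅ Z.

Order the vertices as a < b < c < d. Listing each simplex with vertices in this order, K has dimension 1 with simplices:

  0-simplices (4): a, b, c, d
  1-simplices (4): ac, ad, bc, bd

giving chain groups C_0 ≅ Z^4, C_1 ≅ Z^4.

The boundary map ∂_1: C_1 → C_0 is given by ∂[p,q] = [q] − [p]. For instance
  ∂ac = c − a.
The 4×4 boundary matrix has rank 3 and Smith normal form diag(1,1,1).

Now H_k = ker ∂_k / im ∂_{k+1}, so:

  H_0: rank C_0 − rank ∂_1 = 4 − 3 = 1, and the invariant factors of ∂_1 are all 1, so H_0 = Z.
  H_1: rank ker ∂_1 − rank ∂_2 = (4 − 3) − 0 = 1, and there is no ∂_2, so H_1 = Z.

As a check, the Euler characteristic is 4 − 4 = 0, which agrees with 1 − 1 = 0.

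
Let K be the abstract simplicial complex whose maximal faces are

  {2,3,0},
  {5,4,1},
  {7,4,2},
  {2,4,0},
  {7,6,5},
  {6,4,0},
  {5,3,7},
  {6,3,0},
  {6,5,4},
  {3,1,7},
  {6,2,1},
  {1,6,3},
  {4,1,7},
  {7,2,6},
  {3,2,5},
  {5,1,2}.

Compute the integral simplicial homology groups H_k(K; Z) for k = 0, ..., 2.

H_0 ≅ Z,  H_1 ≅ Z^2,  H_2 ≅ Z.

Take the total order 0 < 1 < 2 < 3 < 4 < 5 < 6 < 7 on the vertex set. Then K (dimension 2) consists of the simplices:

  0-simplices (8): [0], [1], [2], [3], [4], [5], [6], [7]
  1-simplices (24): (24 of them)
  2-simplices (16): [0,2,3], [0,2,4], [0,3,6], [0,4,6], [1,2,5], [1,2,6], [1,3,6], [1,3,7], [1,4,5], [1,4,7], [2,3,5], [2,4,7], [2,6,7], [3,5,7], [4,5,6], [5,6,7]

Hence C_0 ≅ Z^8, C_1 ≅ Z^24, C_2 ≅ Z^16.

Boundary ∂_1: C_1 → C_0 maps an edge to its endpoints' difference, ∂[p,q] = q − p. For instance
  ∂[6,7] = [7] − [6].
This gives a 8×24 integer matrix of rank 7; reducing to Smith normal form yields diagonal entries (1,1,1,1,1,1,1).

Boundary ∂_2: C_2 → C_1 maps a triangle to the signed sum of its edges. For instance
  ∂[0,3,6] = [3,6] − [0,6] + [0,3],
  ∂[1,3,7] = [3,7] − [1,7] + [1,3].
The 24×16 boundary matrix has rank 15 and Smith normal form diag(1,1,1,1,1,1,1,1,1,1,1,1,1,1,1).

From H_k ≅ ker(∂_k) / im(∂_{k+1}) we obtain:

  H_0: rank C_0 − rank ∂_1 = 8 − 7 = 1, and the invariant factors of ∂_1 are all 1, so H_0 ≅ Z.
  H_1: rank ker ∂_1 − rank ∂_2 = (24 − 7) − 15 = 2, and the invariant factors of ∂_2 are all 1, so H_1 ≅ Z^2.
  H_2: rank ker ∂_2 − rank ∂_3 = (16 − 15) − 0 = 1, and there is no ∂_3, so H_2 ≅ Z.

(K is a triangulation of the torus T^2.)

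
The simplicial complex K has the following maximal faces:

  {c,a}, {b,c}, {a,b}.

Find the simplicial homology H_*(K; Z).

Fix the vertex order a < b < c and write every simplex with vertices in increasing order. Then dim K = 1 and the simplices of K are:

  0-simplices (3): a, b, c
  1-simplices (3): ab, ac, bc

so the chain groups are C_0 ≅ Z^3, C_1 ≅ Z^3.

Boundary ∂_1: C_1 → C_0 sends each edge [p,q] (with p < q) to q − p.
This gives a 3×3 integer matrix of rank 2; reducing to Smith normal form yields diagonal entries (1,1).

Computing H_k = (kernel of ∂_k) / (image of ∂_{k+1}):

  H_0: rank C_0 − rank ∂_1 = 3 − 2 = 1, and the invariant factors of ∂_1 are all 1, so H_0 ≅ Z.
  H_1: rank ker ∂_1 − rank ∂_2 = (3 − 2) − 0 = 1, and there is no ∂_2, so H_1 ≅ Z.

As a check, the Euler characteristic is 3 − 3 = 0, which agrees with 1 − 1 = 0.
(K is a triangulation of the circle S^1.)

H_0 ≅ Z,  H_1 ≅ Z.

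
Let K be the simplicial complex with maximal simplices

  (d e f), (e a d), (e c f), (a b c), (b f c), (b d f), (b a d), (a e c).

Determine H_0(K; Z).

Order the vertices as a < b < c < d < e < f. Listing each simplex with vertices in this order, K has dimension 2 with simplices:

  0-simplices (6): a, b, c, d, e, f
  1-simplices (12): ab, ac, ad, ae, bc, bd, bf, ce, cf, de, df, ef
  2-simplices (8): abc, abd, ace, ade, bcf, bdf, cef, def

giving chain groups C_0 ≅ Z^6, C_1 ≅ Z^12, C_2 ≅ Z^8.

∂_1: C_1 → C_0 is given by ∂[p,q] = [q] − [p].
This gives a 6×12 integer matrix of rank 5; reducing to Smith normal form yields diagonal entries (1,1,1,1,1).

∂_2: C_2 → C_1 sends each 2-simplex [p,q,r] to [q,r] − [p,r] + [p,q]. For instance
  ∂bdf = df − bf + bd,
  ∂abc = bc − ac + ab.
As a 12×8 matrix over Z this has rank 7, with invariant factors (1,1,1,1,1,1,1).

Now H_k = ker ∂_k / im ∂_{k+1}, so:

  H_0: rank C_0 − rank ∂_1 = 6 − 5 = 1, and the invariant factors of ∂_1 are all 1, so H_0 = Z.

H_0 ≅ Z.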